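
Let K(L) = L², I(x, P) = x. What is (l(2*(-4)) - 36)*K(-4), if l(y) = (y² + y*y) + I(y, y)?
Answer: 1344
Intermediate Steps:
l(y) = y + 2*y² (l(y) = (y² + y*y) + y = (y² + y²) + y = 2*y² + y = y + 2*y²)
(l(2*(-4)) - 36)*K(-4) = ((2*(-4))*(1 + 2*(2*(-4))) - 36)*(-4)² = (-8*(1 + 2*(-8)) - 36)*16 = (-8*(1 - 16) - 36)*16 = (-8*(-15) - 36)*16 = (120 - 36)*16 = 84*16 = 1344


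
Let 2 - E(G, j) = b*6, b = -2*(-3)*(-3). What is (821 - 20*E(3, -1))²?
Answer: 1901641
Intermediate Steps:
b = -18 (b = 6*(-3) = -18)
E(G, j) = 110 (E(G, j) = 2 - (-18)*6 = 2 - 1*(-108) = 2 + 108 = 110)
(821 - 20*E(3, -1))² = (821 - 20*110)² = (821 - 2200)² = (-1379)² = 1901641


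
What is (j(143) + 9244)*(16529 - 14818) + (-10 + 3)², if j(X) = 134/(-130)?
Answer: 1027960008/65 ≈ 1.5815e+7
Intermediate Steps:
j(X) = -67/65 (j(X) = 134*(-1/130) = -67/65)
(j(143) + 9244)*(16529 - 14818) + (-10 + 3)² = (-67/65 + 9244)*(16529 - 14818) + (-10 + 3)² = (600793/65)*1711 + (-7)² = 1027956823/65 + 49 = 1027960008/65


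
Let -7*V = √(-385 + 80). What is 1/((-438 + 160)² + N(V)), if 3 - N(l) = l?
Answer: 62083/4798208826 - 7*I*√305/292690738386 ≈ 1.2939e-5 - 4.1768e-10*I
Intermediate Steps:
V = -I*√305/7 (V = -√(-385 + 80)/7 = -I*√305/7 ≈ -2.4949*I)
N(l) = 3 - l
1/((-438 + 160)² + N(V)) = 1/((-438 + 160)² + (3 - (-1)*I*√305/7)) = 1/((-278)² + (3 + I*√305/7)) = 1/(77284 + (3 + I*√305/7)) = 1/(77287 + I*√305/7)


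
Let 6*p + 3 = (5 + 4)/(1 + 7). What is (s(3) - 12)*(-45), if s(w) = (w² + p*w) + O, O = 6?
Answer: -1485/16 ≈ -92.813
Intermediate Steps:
p = -5/16 (p = -½ + ((5 + 4)/(1 + 7))/6 = -½ + (9/8)/6 = -½ + (9*(⅛))/6 = -½ + (⅙)*(9/8) = -½ + 3/16 = -5/16 ≈ -0.31250)
s(w) = 6 + w² - 5*w/16 (s(w) = (w² - 5*w/16) + 6 = 6 + w² - 5*w/16)
(s(3) - 12)*(-45) = ((6 + 3² - 5/16*3) - 12)*(-45) = ((6 + 9 - 15/16) - 12)*(-45) = (225/16 - 12)*(-45) = (33/16)*(-45) = -1485/16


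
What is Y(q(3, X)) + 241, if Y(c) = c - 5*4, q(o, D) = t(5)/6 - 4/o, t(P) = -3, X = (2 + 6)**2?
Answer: 1315/6 ≈ 219.17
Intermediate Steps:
X = 64 (X = 8**2 = 64)
q(o, D) = -1/2 - 4/o (q(o, D) = -3/6 - 4/o = -3*1/6 - 4/o = -1/2 - 4/o)
Y(c) = -20 + c (Y(c) = c - 20 = -20 + c)
Y(q(3, X)) + 241 = (-20 + (1/2)*(-8 - 1*3)/3) + 241 = (-20 + (1/2)*(1/3)*(-8 - 3)) + 241 = (-20 + (1/2)*(1/3)*(-11)) + 241 = (-20 - 11/6) + 241 = -131/6 + 241 = 1315/6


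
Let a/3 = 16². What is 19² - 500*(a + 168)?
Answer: -467639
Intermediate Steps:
a = 768 (a = 3*16² = 3*256 = 768)
19² - 500*(a + 168) = 19² - 500*(768 + 168) = 361 - 500*936 = 361 - 468000 = -467639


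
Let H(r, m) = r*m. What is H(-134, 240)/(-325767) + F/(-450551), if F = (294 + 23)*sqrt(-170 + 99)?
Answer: 10720/108589 - 317*I*sqrt(71)/450551 ≈ 0.098721 - 0.0059285*I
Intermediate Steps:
H(r, m) = m*r
F = 317*I*sqrt(71) (F = 317*sqrt(-71) = 317*(I*sqrt(71)) = 317*I*sqrt(71) ≈ 2671.1*I)
H(-134, 240)/(-325767) + F/(-450551) = (240*(-134))/(-325767) + (317*I*sqrt(71))/(-450551) = -32160*(-1/325767) + (317*I*sqrt(71))*(-1/450551) = 10720/108589 - 317*I*sqrt(71)/450551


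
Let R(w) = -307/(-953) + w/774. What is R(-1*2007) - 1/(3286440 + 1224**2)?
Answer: -445249229015/196068779064 ≈ -2.2709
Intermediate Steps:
R(w) = 307/953 + w/774 (R(w) = -307*(-1/953) + w*(1/774) = 307/953 + w/774)
R(-1*2007) - 1/(3286440 + 1224**2) = (307/953 + (-1*2007)/774) - 1/(3286440 + 1224**2) = (307/953 + (1/774)*(-2007)) - 1/(3286440 + 1498176) = (307/953 - 223/86) - 1/4784616 = -186117/81958 - 1*1/4784616 = -186117/81958 - 1/4784616 = -445249229015/196068779064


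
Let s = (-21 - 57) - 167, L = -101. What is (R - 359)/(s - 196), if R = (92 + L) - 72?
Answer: 440/441 ≈ 0.99773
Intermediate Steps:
R = -81 (R = (92 - 101) - 72 = -9 - 72 = -81)
s = -245 (s = -78 - 167 = -245)
(R - 359)/(s - 196) = (-81 - 359)/(-245 - 196) = -440/(-441) = -440*(-1/441) = 440/441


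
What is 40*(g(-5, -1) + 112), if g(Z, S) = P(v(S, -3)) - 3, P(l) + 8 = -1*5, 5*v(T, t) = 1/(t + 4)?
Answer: 3840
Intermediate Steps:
v(T, t) = 1/(5*(4 + t)) (v(T, t) = 1/(5*(t + 4)) = 1/(5*(4 + t)))
P(l) = -13 (P(l) = -8 - 1*5 = -8 - 5 = -13)
g(Z, S) = -16 (g(Z, S) = -13 - 3 = -16)
40*(g(-5, -1) + 112) = 40*(-16 + 112) = 40*96 = 3840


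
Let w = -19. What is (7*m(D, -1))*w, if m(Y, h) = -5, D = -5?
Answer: 665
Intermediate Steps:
(7*m(D, -1))*w = (7*(-5))*(-19) = -35*(-19) = 665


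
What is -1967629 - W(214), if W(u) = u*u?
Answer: -2013425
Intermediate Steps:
W(u) = u²
-1967629 - W(214) = -1967629 - 1*214² = -1967629 - 1*45796 = -1967629 - 45796 = -2013425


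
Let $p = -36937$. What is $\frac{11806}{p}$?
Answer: $- \frac{11806}{36937} \approx -0.31963$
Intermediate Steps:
$\frac{11806}{p} = \frac{11806}{-36937} = 11806 \left(- \frac{1}{36937}\right) = - \frac{11806}{36937}$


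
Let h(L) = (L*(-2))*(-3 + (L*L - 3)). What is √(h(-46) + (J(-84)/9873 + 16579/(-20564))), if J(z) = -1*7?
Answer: 5*√8890771165484784613/33838062 ≈ 440.59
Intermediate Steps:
h(L) = -2*L*(-6 + L²) (h(L) = (-2*L)*(-3 + (L² - 3)) = (-2*L)*(-3 + (-3 + L²)) = (-2*L)*(-6 + L²) = -2*L*(-6 + L²))
J(z) = -7
√(h(-46) + (J(-84)/9873 + 16579/(-20564))) = √(2*(-46)*(6 - 1*(-46)²) + (-7/9873 + 16579/(-20564))) = √(2*(-46)*(6 - 1*2116) + (-7*1/9873 + 16579*(-1/20564))) = √(2*(-46)*(6 - 2116) + (-7/9873 - 16579/20564)) = √(2*(-46)*(-2110) - 163828415/203028372) = √(194120 - 163828415/203028372) = √(39411703744225/203028372) = 5*√8890771165484784613/33838062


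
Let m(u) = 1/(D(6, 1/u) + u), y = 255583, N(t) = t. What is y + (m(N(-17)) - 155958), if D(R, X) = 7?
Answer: 996249/10 ≈ 99625.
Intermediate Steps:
m(u) = 1/(7 + u)
y + (m(N(-17)) - 155958) = 255583 + (1/(7 - 17) - 155958) = 255583 + (1/(-10) - 155958) = 255583 + (-⅒ - 155958) = 255583 - 1559581/10 = 996249/10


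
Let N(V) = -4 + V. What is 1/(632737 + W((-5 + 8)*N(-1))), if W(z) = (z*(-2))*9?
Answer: 1/633007 ≈ 1.5798e-6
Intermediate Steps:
W(z) = -18*z (W(z) = -2*z*9 = -18*z)
1/(632737 + W((-5 + 8)*N(-1))) = 1/(632737 - 18*(-5 + 8)*(-4 - 1)) = 1/(632737 - 54*(-5)) = 1/(632737 - 18*(-15)) = 1/(632737 + 270) = 1/633007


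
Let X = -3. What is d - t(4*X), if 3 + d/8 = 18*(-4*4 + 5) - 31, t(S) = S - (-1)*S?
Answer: -1832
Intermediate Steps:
t(S) = 2*S (t(S) = S + S = 2*S)
d = -1856 (d = -24 + 8*(18*(-4*4 + 5) - 31) = -24 + 8*(18*(-16 + 5) - 31) = -24 + 8*(18*(-11) - 31) = -24 + 8*(-198 - 31) = -24 + 8*(-229) = -24 - 1832 = -1856)
d - t(4*X) = -1856 - 2*4*(-3) = -1856 - 2*(-12) = -1856 - 1*(-24) = -1856 + 24 = -1832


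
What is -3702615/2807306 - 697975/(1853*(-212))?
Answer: 252454469605/551405429908 ≈ 0.45784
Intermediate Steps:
-3702615/2807306 - 697975/(1853*(-212)) = -3702615*1/2807306 - 697975/(-392836) = -3702615/2807306 - 697975*(-1/392836) = -3702615/2807306 + 697975/392836 = 252454469605/551405429908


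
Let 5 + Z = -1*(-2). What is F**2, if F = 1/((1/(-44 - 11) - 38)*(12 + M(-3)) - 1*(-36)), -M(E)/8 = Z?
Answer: 3025/5372303616 ≈ 5.6307e-7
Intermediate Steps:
Z = -3 (Z = -5 - 1*(-2) = -5 + 2 = -3)
M(E) = 24 (M(E) = -8*(-3) = 24)
F = -55/73296 (F = 1/((1/(-44 - 11) - 38)*(12 + 24) - 1*(-36)) = 1/((1/(-55) - 38)*36 + 36) = 1/((-1/55 - 38)*36 + 36) = 1/(-2091/55*36 + 36) = 1/(-75276/55 + 36) = 1/(-73296/55) = -55/73296 ≈ -0.00075038)
F**2 = (-55/73296)**2 = 3025/5372303616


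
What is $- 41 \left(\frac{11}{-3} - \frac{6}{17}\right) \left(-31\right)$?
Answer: $- \frac{260555}{51} \approx -5108.9$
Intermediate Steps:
$- 41 \left(\frac{11}{-3} - \frac{6}{17}\right) \left(-31\right) = - 41 \left(11 \left(- \frac{1}{3}\right) - \frac{6}{17}\right) \left(-31\right) = - 41 \left(- \frac{11}{3} - \frac{6}{17}\right) \left(-31\right) = \left(-41\right) \left(- \frac{205}{51}\right) \left(-31\right) = \frac{8405}{51} \left(-31\right) = - \frac{260555}{51}$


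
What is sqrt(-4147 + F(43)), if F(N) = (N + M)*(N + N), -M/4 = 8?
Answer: I*sqrt(3201) ≈ 56.577*I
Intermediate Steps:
M = -32 (M = -4*8 = -32)
F(N) = 2*N*(-32 + N) (F(N) = (N - 32)*(N + N) = (-32 + N)*(2*N) = 2*N*(-32 + N))
sqrt(-4147 + F(43)) = sqrt(-4147 + 2*43*(-32 + 43)) = sqrt(-4147 + 2*43*11) = sqrt(-4147 + 946) = sqrt(-3201) = I*sqrt(3201)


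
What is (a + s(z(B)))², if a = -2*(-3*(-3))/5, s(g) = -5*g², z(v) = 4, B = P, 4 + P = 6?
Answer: 174724/25 ≈ 6989.0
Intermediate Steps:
P = 2 (P = -4 + 6 = 2)
B = 2
a = -18/5 ≈ -3.6000
(a + s(z(B)))² = (-18/5 - 5*4²)² = (-18/5 - 5*16)² = (-18/5 - 80)² = (-418/5)² = 174724/25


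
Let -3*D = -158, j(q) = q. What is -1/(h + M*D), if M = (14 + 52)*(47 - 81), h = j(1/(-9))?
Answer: 9/1063657 ≈ 8.4614e-6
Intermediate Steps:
h = -1/9 (h = 1/(-9) = -1/9 ≈ -0.11111)
M = -2244 (M = 66*(-34) = -2244)
D = 158/3 (D = -1/3*(-158) = 158/3 ≈ 52.667)
-1/(h + M*D) = -1/(-1/9 - 2244*158/3) = -1/(-1/9 - 118184) = -1/(-1063657/9) = -1*(-9/1063657) = 9/1063657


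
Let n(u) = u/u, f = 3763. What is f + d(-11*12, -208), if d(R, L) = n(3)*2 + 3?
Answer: 3768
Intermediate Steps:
n(u) = 1
d(R, L) = 5 (d(R, L) = 1*2 + 3 = 2 + 3 = 5)
f + d(-11*12, -208) = 3763 + 5 = 3768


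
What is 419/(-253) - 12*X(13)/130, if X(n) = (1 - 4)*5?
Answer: -893/3289 ≈ -0.27151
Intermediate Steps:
X(n) = -15 (X(n) = -3*5 = -15)
419/(-253) - 12*X(13)/130 = 419/(-253) - 12/(130/(-15)) = 419*(-1/253) - 12/(130*(-1/15)) = -419/253 - 12/(-26/3) = -419/253 - 12*(-3/26) = -419/253 + 18/13 = -893/3289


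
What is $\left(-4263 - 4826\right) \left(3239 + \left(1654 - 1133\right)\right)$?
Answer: $-34174640$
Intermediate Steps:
$\left(-4263 - 4826\right) \left(3239 + \left(1654 - 1133\right)\right) = - 9089 \left(3239 + \left(1654 - 1133\right)\right) = - 9089 \left(3239 + 521\right) = \left(-9089\right) 3760 = -34174640$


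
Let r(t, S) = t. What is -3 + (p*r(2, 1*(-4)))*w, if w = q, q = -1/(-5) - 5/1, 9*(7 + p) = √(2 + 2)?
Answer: 931/15 ≈ 62.067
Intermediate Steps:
p = -61/9 (p = -7 + √(2 + 2)/9 = -7 + √4/9 = -7 + (⅑)*2 = -7 + 2/9 = -61/9 ≈ -6.7778)
q = -24/5 (q = -1*(-⅕) - 5*1 = ⅕ - 5 = -24/5 ≈ -4.8000)
w = -24/5 ≈ -4.8000
-3 + (p*r(2, 1*(-4)))*w = -3 - 61/9*2*(-24/5) = -3 - 122/9*(-24/5) = -3 + 976/15 = 931/15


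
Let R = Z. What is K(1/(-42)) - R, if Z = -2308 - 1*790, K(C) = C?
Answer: 130115/42 ≈ 3098.0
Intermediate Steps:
Z = -3098 (Z = -2308 - 790 = -3098)
R = -3098
K(1/(-42)) - R = 1/(-42) - 1*(-3098) = -1/42 + 3098 = 130115/42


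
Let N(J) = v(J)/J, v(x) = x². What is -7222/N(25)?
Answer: -7222/25 ≈ -288.88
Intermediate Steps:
N(J) = J (N(J) = J²/J = J)
-7222/N(25) = -7222/25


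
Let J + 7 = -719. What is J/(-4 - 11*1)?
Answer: 242/5 ≈ 48.400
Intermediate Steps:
J = -726 (J = -7 - 719 = -726)
J/(-4 - 11*1) = -726/(-4 - 11*1) = -726/(-4 - 11) = -726/(-15) = -726*(-1/15) = 242/5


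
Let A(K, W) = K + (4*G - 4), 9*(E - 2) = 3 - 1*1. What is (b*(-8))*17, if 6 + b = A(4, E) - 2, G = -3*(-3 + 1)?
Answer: -2176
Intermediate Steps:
E = 20/9 (E = 2 + (3 - 1*1)/9 = 2 + (3 - 1)/9 = 2 + (⅑)*2 = 2 + 2/9 = 20/9 ≈ 2.2222)
G = 6 (G = -3*(-2) = 6)
A(K, W) = 20 + K (A(K, W) = K + (4*6 - 4) = K + (24 - 4) = K + 20 = 20 + K)
b = 16 (b = -6 + ((20 + 4) - 2) = -6 + (24 - 2) = -6 + 22 = 16)
(b*(-8))*17 = (16*(-8))*17 = -128*17 = -2176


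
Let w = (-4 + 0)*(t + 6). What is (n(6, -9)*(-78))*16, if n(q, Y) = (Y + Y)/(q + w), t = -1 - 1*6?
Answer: 11232/5 ≈ 2246.4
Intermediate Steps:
t = -7 (t = -1 - 6 = -7)
w = 4 (w = (-4 + 0)*(-7 + 6) = -4*(-1) = 4)
n(q, Y) = 2*Y/(4 + q) (n(q, Y) = (Y + Y)/(q + 4) = (2*Y)/(4 + q) = 2*Y/(4 + q))
(n(6, -9)*(-78))*16 = ((2*(-9)/(4 + 6))*(-78))*16 = ((2*(-9)/10)*(-78))*16 = ((2*(-9)*(1/10))*(-78))*16 = -9/5*(-78)*16 = (702/5)*16 = 11232/5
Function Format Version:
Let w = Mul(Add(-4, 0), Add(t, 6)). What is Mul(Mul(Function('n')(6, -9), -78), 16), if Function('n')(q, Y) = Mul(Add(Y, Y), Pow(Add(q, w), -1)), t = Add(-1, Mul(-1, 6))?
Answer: Rational(11232, 5) ≈ 2246.4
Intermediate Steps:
t = -7 (t = Add(-1, -6) = -7)
w = 4 (w = Mul(Add(-4, 0), Add(-7, 6)) = Mul(-4, -1) = 4)
Function('n')(q, Y) = Mul(2, Y, Pow(Add(4, q), -1)) (Function('n')(q, Y) = Mul(Add(Y, Y), Pow(Add(q, 4), -1)) = Mul(Mul(2, Y), Pow(Add(4, q), -1)) = Mul(2, Y, Pow(Add(4, q), -1)))
Mul(Mul(Function('n')(6, -9), -78), 16) = Mul(Mul(Mul(2, -9, Pow(Add(4, 6), -1)), -78), 16) = Mul(Mul(Mul(2, -9, Pow(10, -1)), -78), 16) = Mul(Mul(Mul(2, -9, Rational(1, 10)), -78), 16) = Mul(Mul(Rational(-9, 5), -78), 16) = Mul(Rational(702, 5), 16) = Rational(11232, 5)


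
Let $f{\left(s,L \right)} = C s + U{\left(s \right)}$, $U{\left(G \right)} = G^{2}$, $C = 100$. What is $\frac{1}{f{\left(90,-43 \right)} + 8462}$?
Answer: $\frac{1}{25562} \approx 3.9121 \cdot 10^{-5}$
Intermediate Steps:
$f{\left(s,L \right)} = s^{2} + 100 s$ ($f{\left(s,L \right)} = 100 s + s^{2} = s^{2} + 100 s$)
$\frac{1}{f{\left(90,-43 \right)} + 8462} = \frac{1}{90 \left(100 + 90\right) + 8462} = \frac{1}{90 \cdot 190 + 8462} = \frac{1}{17100 + 8462} = \frac{1}{25562}$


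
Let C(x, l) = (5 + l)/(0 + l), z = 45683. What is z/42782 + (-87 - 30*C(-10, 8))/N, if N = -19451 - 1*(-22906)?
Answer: 304054217/295623620 ≈ 1.0285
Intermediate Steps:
C(x, l) = (5 + l)/l
N = 3455 (N = -19451 + 22906 = 3455)
z/42782 + (-87 - 30*C(-10, 8))/N = 45683/42782 + (-87 - 30*(5 + 8)/8)/3455 = 45683*(1/42782) + (-87 - 15*13/4)*(1/3455) = 45683/42782 + (-87 - 30*13/8)*(1/3455) = 45683/42782 + (-87 - 195/4)*(1/3455) = 45683/42782 - 543/4*1/3455 = 45683/42782 - 543/13820 = 304054217/295623620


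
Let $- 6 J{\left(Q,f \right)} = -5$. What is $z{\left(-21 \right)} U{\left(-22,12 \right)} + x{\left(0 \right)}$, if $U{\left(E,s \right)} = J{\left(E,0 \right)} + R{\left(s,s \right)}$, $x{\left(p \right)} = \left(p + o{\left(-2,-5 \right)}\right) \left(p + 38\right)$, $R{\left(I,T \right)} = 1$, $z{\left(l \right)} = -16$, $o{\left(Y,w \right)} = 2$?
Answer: $\frac{140}{3} \approx 46.667$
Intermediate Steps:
$J{\left(Q,f \right)} = \frac{5}{6}$ ($J{\left(Q,f \right)} = \left(- \frac{1}{6}\right) \left(-5\right) = \frac{5}{6}$)
$x{\left(p \right)} = \left(2 + p\right) \left(38 + p\right)$ ($x{\left(p \right)} = \left(p + 2\right) \left(p + 38\right) = \left(2 + p\right) \left(38 + p\right)$)
$U{\left(E,s \right)} = \frac{11}{6}$ ($U{\left(E,s \right)} = \frac{5}{6} + 1 = \frac{11}{6}$)
$z{\left(-21 \right)} U{\left(-22,12 \right)} + x{\left(0 \right)} = \left(-16\right) \frac{11}{6} + \left(76 + 0^{2} + 40 \cdot 0\right) = - \frac{88}{3} + \left(76 + 0 + 0\right) = - \frac{88}{3} + 76 = \frac{140}{3}$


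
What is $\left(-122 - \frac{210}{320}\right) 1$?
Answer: $- \frac{3925}{32} \approx -122.66$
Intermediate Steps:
$\left(-122 - \frac{210}{320}\right) 1 = \left(-122 - \frac{21}{32}\right) 1 = \left(- \frac{3925}{32}\right) 1 = - \frac{3925}{32}$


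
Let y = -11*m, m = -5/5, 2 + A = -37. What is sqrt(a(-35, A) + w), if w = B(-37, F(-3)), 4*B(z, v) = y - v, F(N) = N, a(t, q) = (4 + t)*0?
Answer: sqrt(14)/2 ≈ 1.8708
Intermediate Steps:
A = -39 (A = -2 - 37 = -39)
a(t, q) = 0
m = -1 (m = -5*1/5 = -1)
y = 11 (y = -11*(-1) = 11)
B(z, v) = 11/4 - v/4 (B(z, v) = (11 - v)/4 = 11/4 - v/4)
w = 7/2 (w = 11/4 - 1/4*(-3) = 11/4 + 3/4 = 7/2 ≈ 3.5000)
sqrt(a(-35, A) + w) = sqrt(0 + 7/2) = sqrt(7/2) = sqrt(14)/2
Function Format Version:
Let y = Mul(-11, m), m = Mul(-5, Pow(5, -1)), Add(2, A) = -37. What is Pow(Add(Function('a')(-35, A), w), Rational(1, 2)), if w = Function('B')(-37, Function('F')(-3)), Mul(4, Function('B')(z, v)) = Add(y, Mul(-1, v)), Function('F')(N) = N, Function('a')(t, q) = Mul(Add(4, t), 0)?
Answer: Mul(Rational(1, 2), Pow(14, Rational(1, 2))) ≈ 1.8708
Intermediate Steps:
A = -39 (A = Add(-2, -37) = -39)
Function('a')(t, q) = 0
m = -1 (m = Mul(-5, Rational(1, 5)) = -1)
y = 11 (y = Mul(-11, -1) = 11)
Function('B')(z, v) = Add(Rational(11, 4), Mul(Rational(-1, 4), v)) (Function('B')(z, v) = Mul(Rational(1, 4), Add(11, Mul(-1, v))) = Add(Rational(11, 4), Mul(Rational(-1, 4), v)))
w = Rational(7, 2) (w = Add(Rational(11, 4), Mul(Rational(-1, 4), -3)) = Add(Rational(11, 4), Rational(3, 4)) = Rational(7, 2) ≈ 3.5000)
Pow(Add(Function('a')(-35, A), w), Rational(1, 2)) = Pow(Add(0, Rational(7, 2)), Rational(1, 2)) = Pow(Rational(7, 2), Rational(1, 2)) = Mul(Rational(1, 2), Pow(14, Rational(1, 2)))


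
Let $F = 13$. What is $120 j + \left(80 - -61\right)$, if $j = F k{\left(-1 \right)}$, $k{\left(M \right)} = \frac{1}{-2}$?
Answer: $-639$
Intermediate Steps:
$k{\left(M \right)} = - \frac{1}{2}$
$j = - \frac{13}{2}$ ($j = 13 \left(- \frac{1}{2}\right) = - \frac{13}{2} \approx -6.5$)
$120 j + \left(80 - -61\right) = 120 \left(- \frac{13}{2}\right) + \left(80 - -61\right) = -780 + \left(80 + 61\right) = -780 + 141 = -639$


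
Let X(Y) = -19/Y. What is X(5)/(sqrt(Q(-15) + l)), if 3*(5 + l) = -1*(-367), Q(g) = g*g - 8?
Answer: -19*sqrt(3009)/5015 ≈ -0.20782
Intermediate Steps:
Q(g) = -8 + g**2 (Q(g) = g**2 - 8 = -8 + g**2)
l = 352/3 (l = -5 + (-1*(-367))/3 = -5 + (1/3)*367 = -5 + 367/3 = 352/3 ≈ 117.33)
X(5)/(sqrt(Q(-15) + l)) = (-19/5)/(sqrt((-8 + (-15)**2) + 352/3)) = (-19*1/5)/(sqrt((-8 + 225) + 352/3)) = -19/(5*sqrt(217 + 352/3)) = -19*sqrt(3009)/1003/5 = -19*sqrt(3009)/5015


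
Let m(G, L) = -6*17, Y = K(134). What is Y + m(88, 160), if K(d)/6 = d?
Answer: 702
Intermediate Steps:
K(d) = 6*d
Y = 804 (Y = 6*134 = 804)
m(G, L) = -102
Y + m(88, 160) = 804 - 102 = 702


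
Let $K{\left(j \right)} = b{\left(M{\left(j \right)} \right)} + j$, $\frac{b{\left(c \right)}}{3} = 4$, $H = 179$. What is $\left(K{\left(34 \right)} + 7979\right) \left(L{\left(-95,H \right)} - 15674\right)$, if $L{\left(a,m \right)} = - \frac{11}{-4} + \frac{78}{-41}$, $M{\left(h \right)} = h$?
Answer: $- \frac{20627435925}{164} \approx -1.2578 \cdot 10^{8}$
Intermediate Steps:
$b{\left(c \right)} = 12$ ($b{\left(c \right)} = 3 \cdot 4 = 12$)
$K{\left(j \right)} = 12 + j$
$L{\left(a,m \right)} = \frac{139}{164}$ ($L{\left(a,m \right)} = \left(-11\right) \left(- \frac{1}{4}\right) + 78 \left(- \frac{1}{41}\right) = \frac{11}{4} - \frac{78}{41} = \frac{139}{164}$)
$\left(K{\left(34 \right)} + 7979\right) \left(L{\left(-95,H \right)} - 15674\right) = \left(\left(12 + 34\right) + 7979\right) \left(\frac{139}{164} - 15674\right) = \left(46 + 7979\right) \left(\frac{139}{164} - 15674\right) = 8025 \left(\frac{139}{164} - 15674\right) = 8025 \left(- \frac{2570397}{164}\right) = - \frac{20627435925}{164}$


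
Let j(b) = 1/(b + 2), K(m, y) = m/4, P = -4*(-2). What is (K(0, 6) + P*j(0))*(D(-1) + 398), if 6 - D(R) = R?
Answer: 1620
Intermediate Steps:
D(R) = 6 - R
P = 8
K(m, y) = m/4 (K(m, y) = m*(1/4) = m/4)
j(b) = 1/(2 + b)
(K(0, 6) + P*j(0))*(D(-1) + 398) = ((1/4)*0 + 8/(2 + 0))*((6 - 1*(-1)) + 398) = (0 + 8/2)*((6 + 1) + 398) = (0 + 8*(1/2))*(7 + 398) = (0 + 4)*405 = 4*405 = 1620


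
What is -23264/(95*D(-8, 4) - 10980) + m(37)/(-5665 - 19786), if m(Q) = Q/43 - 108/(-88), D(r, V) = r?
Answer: 140023976511/70664956010 ≈ 1.9815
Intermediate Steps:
m(Q) = 27/22 + Q/43 (m(Q) = Q*(1/43) - 108*(-1/88) = Q/43 + 27/22 = 27/22 + Q/43)
-23264/(95*D(-8, 4) - 10980) + m(37)/(-5665 - 19786) = -23264/(95*(-8) - 10980) + (27/22 + (1/43)*37)/(-5665 - 19786) = -23264/(-760 - 10980) + (27/22 + 37/43)/(-25451) = -23264/(-11740) + (1975/946)*(-1/25451) = -23264*(-1/11740) - 1975/24076646 = 5816/2935 - 1975/24076646 = 140023976511/70664956010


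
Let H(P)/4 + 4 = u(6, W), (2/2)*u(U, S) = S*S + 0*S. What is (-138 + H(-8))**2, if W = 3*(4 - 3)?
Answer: 13924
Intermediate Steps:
W = 3 (W = 3*1 = 3)
u(U, S) = S**2 (u(U, S) = S*S + 0*S = S**2 + 0 = S**2)
H(P) = 20 (H(P) = -16 + 4*3**2 = -16 + 4*9 = -16 + 36 = 20)
(-138 + H(-8))**2 = (-138 + 20)**2 = (-118)**2 = 13924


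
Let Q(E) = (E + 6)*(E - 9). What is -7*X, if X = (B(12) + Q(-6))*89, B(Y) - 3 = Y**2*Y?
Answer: -1078413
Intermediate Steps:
B(Y) = 3 + Y**3 (B(Y) = 3 + Y**2*Y = 3 + Y**3)
Q(E) = (-9 + E)*(6 + E) (Q(E) = (6 + E)*(-9 + E) = (-9 + E)*(6 + E))
X = 154059 (X = ((3 + 12**3) + (-54 + (-6)**2 - 3*(-6)))*89 = ((3 + 1728) + (-54 + 36 + 18))*89 = (1731 + 0)*89 = 1731*89 = 154059)
-7*X = -7*154059 = -1078413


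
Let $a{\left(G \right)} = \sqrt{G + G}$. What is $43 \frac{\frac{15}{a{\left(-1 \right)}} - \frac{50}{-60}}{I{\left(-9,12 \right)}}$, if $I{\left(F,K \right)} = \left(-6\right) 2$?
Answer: $- \frac{215}{72} + \frac{215 i \sqrt{2}}{8} \approx -2.9861 + 38.007 i$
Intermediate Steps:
$I{\left(F,K \right)} = -12$
$a{\left(G \right)} = \sqrt{2} \sqrt{G}$ ($a{\left(G \right)} = \sqrt{2 G} = \sqrt{2} \sqrt{G}$)
$43 \frac{\frac{15}{a{\left(-1 \right)}} - \frac{50}{-60}}{I{\left(-9,12 \right)}} = 43 \frac{\frac{15}{\sqrt{2} \sqrt{-1}} - \frac{50}{-60}}{-12} = 43 \left(\frac{15}{\sqrt{2} i} - - \frac{5}{6}\right) \left(- \frac{1}{12}\right) = 43 \left(\frac{15}{i \sqrt{2}} + \frac{5}{6}\right) \left(- \frac{1}{12}\right) = 43 \left(15 \left(- \frac{i \sqrt{2}}{2}\right) + \frac{5}{6}\right) \left(- \frac{1}{12}\right) = 43 \left(- \frac{15 i \sqrt{2}}{2} + \frac{5}{6}\right) \left(- \frac{1}{12}\right) = 43 \left(\frac{5}{6} - \frac{15 i \sqrt{2}}{2}\right) \left(- \frac{1}{12}\right) = 43 \left(- \frac{5}{72} + \frac{5 i \sqrt{2}}{8}\right) = - \frac{215}{72} + \frac{215 i \sqrt{2}}{8}$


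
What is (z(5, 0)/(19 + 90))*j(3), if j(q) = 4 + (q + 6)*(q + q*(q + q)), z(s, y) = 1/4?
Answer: 193/436 ≈ 0.44266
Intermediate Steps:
z(s, y) = 1/4
j(q) = 4 + (6 + q)*(q + 2*q**2) (j(q) = 4 + (6 + q)*(q + q*(2*q)) = 4 + (6 + q)*(q + 2*q**2))
(z(5, 0)/(19 + 90))*j(3) = (1/(4*(19 + 90)))*(4 + 2*3**3 + 6*3 + 13*3**2) = ((1/4)/109)*(4 + 2*27 + 18 + 13*9) = ((1/4)*(1/109))*(4 + 54 + 18 + 117) = (1/436)*193 = 193/436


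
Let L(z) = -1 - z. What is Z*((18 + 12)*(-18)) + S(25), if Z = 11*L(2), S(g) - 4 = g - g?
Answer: 17824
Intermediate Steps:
S(g) = 4 (S(g) = 4 + (g - g) = 4 + 0 = 4)
Z = -33 (Z = 11*(-1 - 1*2) = 11*(-1 - 2) = 11*(-3) = -33)
Z*((18 + 12)*(-18)) + S(25) = -33*(18 + 12)*(-18) + 4 = -990*(-18) + 4 = -33*(-540) + 4 = 17820 + 4 = 17824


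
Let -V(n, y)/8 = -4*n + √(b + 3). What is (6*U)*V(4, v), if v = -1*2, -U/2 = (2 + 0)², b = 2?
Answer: -6144 + 384*√5 ≈ -5285.4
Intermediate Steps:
U = -8 (U = -2*(2 + 0)² = -2*2² = -2*4 = -8)
v = -2
V(n, y) = -8*√5 + 32*n (V(n, y) = -8*(-4*n + √(2 + 3)) = -8*(-4*n + √5) = -8*(√5 - 4*n) = -8*√5 + 32*n)
(6*U)*V(4, v) = (6*(-8))*(-8*√5 + 32*4) = -48*(-8*√5 + 128) = -48*(128 - 8*√5) = -6144 + 384*√5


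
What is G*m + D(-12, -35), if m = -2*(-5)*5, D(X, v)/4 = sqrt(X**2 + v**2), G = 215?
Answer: 10898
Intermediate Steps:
D(X, v) = 4*sqrt(X**2 + v**2)
m = 50 (m = 10*5 = 50)
G*m + D(-12, -35) = 215*50 + 4*sqrt((-12)**2 + (-35)**2) = 10750 + 4*sqrt(144 + 1225) = 10750 + 4*sqrt(1369) = 10750 + 4*37 = 10750 + 148 = 10898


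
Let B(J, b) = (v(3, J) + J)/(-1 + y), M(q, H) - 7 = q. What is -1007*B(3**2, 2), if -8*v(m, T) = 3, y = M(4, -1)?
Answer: -69483/80 ≈ -868.54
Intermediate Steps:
M(q, H) = 7 + q
y = 11 (y = 7 + 4 = 11)
v(m, T) = -3/8 (v(m, T) = -1/8*3 = -3/8)
B(J, b) = -3/80 + J/10 (B(J, b) = (-3/8 + J)/(-1 + 11) = (-3/8 + J)/10 = (-3/8 + J)*(1/10) = -3/80 + J/10)
-1007*B(3**2, 2) = -1007*(-3/80 + (1/10)*3**2) = -1007*(-3/80 + (1/10)*9) = -1007*(-3/80 + 9/10) = -1007*69/80 = -69483/80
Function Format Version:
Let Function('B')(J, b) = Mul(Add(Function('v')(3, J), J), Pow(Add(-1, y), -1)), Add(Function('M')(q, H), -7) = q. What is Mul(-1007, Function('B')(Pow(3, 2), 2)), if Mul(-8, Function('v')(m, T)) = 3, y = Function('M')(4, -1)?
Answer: Rational(-69483, 80) ≈ -868.54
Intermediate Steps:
Function('M')(q, H) = Add(7, q)
y = 11 (y = Add(7, 4) = 11)
Function('v')(m, T) = Rational(-3, 8) (Function('v')(m, T) = Mul(Rational(-1, 8), 3) = Rational(-3, 8))
Function('B')(J, b) = Add(Rational(-3, 80), Mul(Rational(1, 10), J)) (Function('B')(J, b) = Mul(Add(Rational(-3, 8), J), Pow(Add(-1, 11), -1)) = Mul(Add(Rational(-3, 8), J), Pow(10, -1)) = Mul(Add(Rational(-3, 8), J), Rational(1, 10)) = Add(Rational(-3, 80), Mul(Rational(1, 10), J)))
Mul(-1007, Function('B')(Pow(3, 2), 2)) = Mul(-1007, Add(Rational(-3, 80), Mul(Rational(1, 10), Pow(3, 2)))) = Mul(-1007, Add(Rational(-3, 80), Mul(Rational(1, 10), 9))) = Mul(-1007, Add(Rational(-3, 80), Rational(9, 10))) = Mul(-1007, Rational(69, 80)) = Rational(-69483, 80)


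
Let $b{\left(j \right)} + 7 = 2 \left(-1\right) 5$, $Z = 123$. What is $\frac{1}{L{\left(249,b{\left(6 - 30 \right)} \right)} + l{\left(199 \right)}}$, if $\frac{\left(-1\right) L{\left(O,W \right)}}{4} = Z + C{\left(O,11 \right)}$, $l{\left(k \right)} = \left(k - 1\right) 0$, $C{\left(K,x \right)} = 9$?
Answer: $- \frac{1}{528} \approx -0.0018939$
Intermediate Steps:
$b{\left(j \right)} = -17$ ($b{\left(j \right)} = -7 + 2 \left(-1\right) 5 = -7 - 10 = -17$)
$l{\left(k \right)} = 0$ ($l{\left(k \right)} = \left(-1 + k\right) 0 = 0$)
$L{\left(O,W \right)} = -528$ ($L{\left(O,W \right)} = - 4 \left(123 + 9\right) = \left(-4\right) 132 = -528$)
$\frac{1}{L{\left(249,b{\left(6 - 30 \right)} \right)} + l{\left(199 \right)}} = \frac{1}{-528 + 0} = \frac{1}{-528} = - \frac{1}{528}$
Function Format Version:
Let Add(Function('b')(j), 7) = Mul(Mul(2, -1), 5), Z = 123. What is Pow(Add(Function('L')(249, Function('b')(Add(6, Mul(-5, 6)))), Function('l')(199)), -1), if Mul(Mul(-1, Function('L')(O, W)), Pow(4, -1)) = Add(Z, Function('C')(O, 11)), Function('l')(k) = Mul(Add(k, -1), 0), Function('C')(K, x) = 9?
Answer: Rational(-1, 528) ≈ -0.0018939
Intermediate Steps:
Function('b')(j) = -17 (Function('b')(j) = Add(-7, Mul(Mul(2, -1), 5)) = Add(-7, Mul(-2, 5)) = Add(-7, -10) = -17)
Function('l')(k) = 0 (Function('l')(k) = Mul(Add(-1, k), 0) = 0)
Function('L')(O, W) = -528 (Function('L')(O, W) = Mul(-4, Add(123, 9)) = Mul(-4, 132) = -528)
Pow(Add(Function('L')(249, Function('b')(Add(6, Mul(-5, 6)))), Function('l')(199)), -1) = Pow(Add(-528, 0), -1) = Pow(-528, -1) = Rational(-1, 528)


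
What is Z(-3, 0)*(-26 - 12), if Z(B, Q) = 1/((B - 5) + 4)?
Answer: 19/2 ≈ 9.5000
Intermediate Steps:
Z(B, Q) = 1/(-1 + B) (Z(B, Q) = 1/((-5 + B) + 4) = 1/(-1 + B))
Z(-3, 0)*(-26 - 12) = (-26 - 12)/(-1 - 3) = -38/(-4) = -¼*(-38) = 19/2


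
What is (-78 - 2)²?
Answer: 6400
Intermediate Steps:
(-78 - 2)² = (-80)² = 6400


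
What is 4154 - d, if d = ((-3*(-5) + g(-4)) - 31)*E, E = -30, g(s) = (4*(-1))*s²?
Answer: 1754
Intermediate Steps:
g(s) = -4*s²
d = 2400 (d = ((-3*(-5) - 4*(-4)²) - 31)*(-30) = ((15 - 4*16) - 31)*(-30) = ((15 - 64) - 31)*(-30) = (-49 - 31)*(-30) = -80*(-30) = 2400)
4154 - d = 4154 - 1*2400 = 4154 - 2400 = 1754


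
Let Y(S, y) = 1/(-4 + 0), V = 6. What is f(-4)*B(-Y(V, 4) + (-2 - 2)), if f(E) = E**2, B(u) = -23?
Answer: -368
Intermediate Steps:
Y(S, y) = -1/4 (Y(S, y) = 1/(-4) = -1/4)
f(-4)*B(-Y(V, 4) + (-2 - 2)) = (-4)**2*(-23) = 16*(-23) = -368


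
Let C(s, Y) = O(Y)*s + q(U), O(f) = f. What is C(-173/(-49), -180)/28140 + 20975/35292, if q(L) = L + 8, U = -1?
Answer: 1159779199/2027613630 ≈ 0.57199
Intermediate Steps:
q(L) = 8 + L
C(s, Y) = 7 + Y*s (C(s, Y) = Y*s + (8 - 1) = Y*s + 7 = 7 + Y*s)
C(-173/(-49), -180)/28140 + 20975/35292 = (7 - (-31140)/(-49))/28140 + 20975/35292 = (7 - (-31140)*(-1)/49)*(1/28140) + 20975*(1/35292) = (7 - 180*173/49)*(1/28140) + 20975/35292 = (7 - 31140/49)*(1/28140) + 20975/35292 = -30797/49*1/28140 + 20975/35292 = -30797/1378860 + 20975/35292 = 1159779199/2027613630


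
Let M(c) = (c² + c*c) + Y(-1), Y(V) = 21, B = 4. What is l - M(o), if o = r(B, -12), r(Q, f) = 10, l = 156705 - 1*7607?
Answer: 148877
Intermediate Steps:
l = 149098 (l = 156705 - 7607 = 149098)
o = 10
M(c) = 21 + 2*c² (M(c) = (c² + c*c) + 21 = (c² + c²) + 21 = 2*c² + 21 = 21 + 2*c²)
l - M(o) = 149098 - (21 + 2*10²) = 149098 - (21 + 2*100) = 149098 - (21 + 200) = 149098 - 1*221 = 149098 - 221 = 148877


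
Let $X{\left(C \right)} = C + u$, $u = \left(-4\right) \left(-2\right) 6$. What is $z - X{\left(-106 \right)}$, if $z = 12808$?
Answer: $12866$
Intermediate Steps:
$u = 48$ ($u = 8 \cdot 6 = 48$)
$X{\left(C \right)} = 48 + C$ ($X{\left(C \right)} = C + 48 = 48 + C$)
$z - X{\left(-106 \right)} = 12808 - \left(48 - 106\right) = 12808 - -58 = 12808 + 58 = 12866$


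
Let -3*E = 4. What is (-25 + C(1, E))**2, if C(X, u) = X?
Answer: 576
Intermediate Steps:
E = -4/3 (E = -1/3*4 = -4/3 ≈ -1.3333)
(-25 + C(1, E))**2 = (-25 + 1)**2 = (-24)**2 = 576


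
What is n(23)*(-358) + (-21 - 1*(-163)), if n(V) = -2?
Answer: 858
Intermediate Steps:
n(23)*(-358) + (-21 - 1*(-163)) = -2*(-358) + (-21 - 1*(-163)) = 716 + (-21 + 163) = 716 + 142 = 858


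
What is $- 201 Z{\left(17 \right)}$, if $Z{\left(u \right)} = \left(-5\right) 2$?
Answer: $2010$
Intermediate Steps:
$Z{\left(u \right)} = -10$
$- 201 Z{\left(17 \right)} = \left(-201\right) \left(-10\right) = 2010$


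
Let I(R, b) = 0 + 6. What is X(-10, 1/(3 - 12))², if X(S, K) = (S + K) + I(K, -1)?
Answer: 1369/81 ≈ 16.901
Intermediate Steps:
I(R, b) = 6
X(S, K) = 6 + K + S (X(S, K) = (S + K) + 6 = (K + S) + 6 = 6 + K + S)
X(-10, 1/(3 - 12))² = (6 + 1/(3 - 12) - 10)² = (6 + 1/(-9) - 10)² = (6 - ⅑ - 10)² = (-37/9)² = 1369/81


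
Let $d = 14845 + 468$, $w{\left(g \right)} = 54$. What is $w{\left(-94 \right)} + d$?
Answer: $15367$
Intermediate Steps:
$d = 15313$
$w{\left(-94 \right)} + d = 54 + 15313 = 15367$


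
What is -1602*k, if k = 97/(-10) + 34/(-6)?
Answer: 123087/5 ≈ 24617.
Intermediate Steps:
k = -461/30 (k = 97*(-1/10) + 34*(-1/6) = -97/10 - 17/3 = -461/30 ≈ -15.367)
-1602*k = -1602*(-461/30) = 123087/5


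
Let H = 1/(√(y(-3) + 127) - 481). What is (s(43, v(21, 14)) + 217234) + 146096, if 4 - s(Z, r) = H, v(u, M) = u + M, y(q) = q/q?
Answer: 84014811303/231233 + 8*√2/231233 ≈ 3.6333e+5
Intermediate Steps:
y(q) = 1
H = 1/(-481 + 8*√2) (H = 1/(√(1 + 127) - 481) = 1/(√128 - 481) = 1/(8*√2 - 481) = 1/(-481 + 8*√2) ≈ -0.0021291)
v(u, M) = M + u
s(Z, r) = 925413/231233 + 8*√2/231233 (s(Z, r) = 4 - (-481/231233 - 8*√2/231233) = 4 + (481/231233 + 8*√2/231233) = 925413/231233 + 8*√2/231233)
(s(43, v(21, 14)) + 217234) + 146096 = ((925413/231233 + 8*√2/231233) + 217234) + 146096 = (50232594935/231233 + 8*√2/231233) + 146096 = 84014811303/231233 + 8*√2/231233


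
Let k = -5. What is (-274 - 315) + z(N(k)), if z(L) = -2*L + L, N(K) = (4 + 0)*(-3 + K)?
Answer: -557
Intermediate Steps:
N(K) = -12 + 4*K (N(K) = 4*(-3 + K) = -12 + 4*K)
z(L) = -L
(-274 - 315) + z(N(k)) = (-274 - 315) - (-12 + 4*(-5)) = -589 - (-12 - 20) = -589 - 1*(-32) = -589 + 32 = -557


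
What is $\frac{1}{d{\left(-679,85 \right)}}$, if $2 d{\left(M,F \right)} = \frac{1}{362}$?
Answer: $724$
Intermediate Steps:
$d{\left(M,F \right)} = \frac{1}{724}$ ($d{\left(M,F \right)} = \frac{1}{2 \cdot 362} = \frac{1}{2} \cdot \frac{1}{362} = \frac{1}{724}$)
$\frac{1}{d{\left(-679,85 \right)}} = \frac{1}{\frac{1}{724}} = 724$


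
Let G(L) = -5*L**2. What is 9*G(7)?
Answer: -2205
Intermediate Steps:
9*G(7) = 9*(-5*7**2) = 9*(-5*49) = 9*(-245) = -2205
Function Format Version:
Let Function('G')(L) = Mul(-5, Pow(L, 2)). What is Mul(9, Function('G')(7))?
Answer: -2205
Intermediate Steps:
Mul(9, Function('G')(7)) = Mul(9, Mul(-5, Pow(7, 2))) = Mul(9, Mul(-5, 49)) = Mul(9, -245) = -2205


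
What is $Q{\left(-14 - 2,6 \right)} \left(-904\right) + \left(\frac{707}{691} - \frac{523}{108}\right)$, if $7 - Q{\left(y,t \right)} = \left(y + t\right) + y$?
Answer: $- \frac{2226587533}{74628} \approx -29836.0$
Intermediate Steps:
$Q{\left(y,t \right)} = 7 - t - 2 y$ ($Q{\left(y,t \right)} = 7 - \left(\left(y + t\right) + y\right) = 7 - \left(\left(t + y\right) + y\right) = 7 - \left(t + 2 y\right) = 7 - t - 2 y$)
$Q{\left(-14 - 2,6 \right)} \left(-904\right) + \left(\frac{707}{691} - \frac{523}{108}\right) = \left(7 - 6 - 2 \left(-14 - 2\right)\right) \left(-904\right) + \left(\frac{707}{691} - \frac{523}{108}\right) = \left(7 - 6 - 2 \left(-14 - 2\right)\right) \left(-904\right) + \left(707 \cdot \frac{1}{691} - \frac{523}{108}\right) = \left(7 - 6 - -32\right) \left(-904\right) + \left(\frac{707}{691} - \frac{523}{108}\right) = \left(7 - 6 + 32\right) \left(-904\right) - \frac{285037}{74628} = 33 \left(-904\right) - \frac{285037}{74628} = -29832 - \frac{285037}{74628} = - \frac{2226587533}{74628}$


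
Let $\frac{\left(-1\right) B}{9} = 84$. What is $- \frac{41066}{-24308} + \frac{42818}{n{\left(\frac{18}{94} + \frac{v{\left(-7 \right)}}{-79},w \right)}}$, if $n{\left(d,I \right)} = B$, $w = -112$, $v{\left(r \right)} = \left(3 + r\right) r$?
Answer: $- \frac{63110878}{1148553} \approx -54.948$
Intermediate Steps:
$v{\left(r \right)} = r \left(3 + r\right)$
$B = -756$ ($B = \left(-9\right) 84 = -756$)
$n{\left(d,I \right)} = -756$
$- \frac{41066}{-24308} + \frac{42818}{n{\left(\frac{18}{94} + \frac{v{\left(-7 \right)}}{-79},w \right)}} = - \frac{41066}{-24308} + \frac{42818}{-756} = \left(-41066\right) \left(- \frac{1}{24308}\right) + 42818 \left(- \frac{1}{756}\right) = \frac{20533}{12154} - \frac{21409}{378} = - \frac{63110878}{1148553}$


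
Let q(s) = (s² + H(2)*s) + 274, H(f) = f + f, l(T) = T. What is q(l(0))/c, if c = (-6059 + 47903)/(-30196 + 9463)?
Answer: -946807/6974 ≈ -135.76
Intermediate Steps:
H(f) = 2*f
q(s) = 274 + s² + 4*s (q(s) = (s² + (2*2)*s) + 274 = (s² + 4*s) + 274 = 274 + s² + 4*s)
c = -13948/6911 (c = 41844/(-20733) = 41844*(-1/20733) = -13948/6911 ≈ -2.0182)
q(l(0))/c = (274 + 0² + 4*0)/(-13948/6911) = (274 + 0 + 0)*(-6911/13948) = 274*(-6911/13948) = -946807/6974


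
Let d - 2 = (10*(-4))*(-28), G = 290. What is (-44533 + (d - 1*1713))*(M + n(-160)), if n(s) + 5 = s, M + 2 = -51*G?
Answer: 674919668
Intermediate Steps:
d = 1122 (d = 2 + (10*(-4))*(-28) = 2 - 40*(-28) = 2 + 1120 = 1122)
M = -14792 (M = -2 - 51*290 = -2 - 14790 = -14792)
n(s) = -5 + s
(-44533 + (d - 1*1713))*(M + n(-160)) = (-44533 + (1122 - 1*1713))*(-14792 + (-5 - 160)) = (-44533 + (1122 - 1713))*(-14792 - 165) = (-44533 - 591)*(-14957) = -45124*(-14957) = 674919668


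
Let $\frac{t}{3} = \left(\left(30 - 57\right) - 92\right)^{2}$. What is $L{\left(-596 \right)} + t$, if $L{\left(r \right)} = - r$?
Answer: $43079$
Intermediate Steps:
$t = 42483$ ($t = 3 \left(\left(30 - 57\right) - 92\right)^{2} = 3 \left(-27 - 92\right)^{2} = 3 \left(-119\right)^{2} = 3 \cdot 14161 = 42483$)
$L{\left(-596 \right)} + t = \left(-1\right) \left(-596\right) + 42483 = 596 + 42483 = 43079$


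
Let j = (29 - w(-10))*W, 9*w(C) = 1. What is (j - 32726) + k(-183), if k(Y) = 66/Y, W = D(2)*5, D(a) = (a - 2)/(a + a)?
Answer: -1996308/61 ≈ -32726.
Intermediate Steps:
w(C) = ⅑ (w(C) = (⅑)*1 = ⅑)
D(a) = (-2 + a)/(2*a) (D(a) = (-2 + a)/((2*a)) = (-2 + a)*(1/(2*a)) = (-2 + a)/(2*a))
W = 0 (W = ((½)*(-2 + 2)/2)*5 = ((½)*(½)*0)*5 = 0*5 = 0)
j = 0 (j = (29 - 1*⅑)*0 = (29 - ⅑)*0 = (260/9)*0 = 0)
(j - 32726) + k(-183) = (0 - 32726) + 66/(-183) = -32726 + 66*(-1/183) = -32726 - 22/61 = -1996308/61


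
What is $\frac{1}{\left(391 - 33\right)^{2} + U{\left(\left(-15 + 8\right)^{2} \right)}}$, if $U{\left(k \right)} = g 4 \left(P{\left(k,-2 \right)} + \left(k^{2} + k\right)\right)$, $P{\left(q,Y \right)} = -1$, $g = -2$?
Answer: $\frac{1}{108572} \approx 9.2105 \cdot 10^{-6}$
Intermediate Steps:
$U{\left(k \right)} = 8 - 8 k - 8 k^{2}$ ($U{\left(k \right)} = \left(-2\right) 4 \left(-1 + \left(k^{2} + k\right)\right) = - 8 \left(-1 + \left(k + k^{2}\right)\right) = - 8 \left(-1 + k + k^{2}\right) = 8 - 8 k - 8 k^{2}$)
$\frac{1}{\left(391 - 33\right)^{2} + U{\left(\left(-15 + 8\right)^{2} \right)}} = \frac{1}{\left(391 - 33\right)^{2} - \left(-8 + 8 \left(-15 + 8\right)^{2} + 8 \left(-15 + 8\right)^{4}\right)} = \frac{1}{358^{2} - \left(-8 + 392 + 19208\right)} = \frac{1}{128164 - \left(384 + 19208\right)} = \frac{1}{128164 - 19592} = \frac{1}{108572}$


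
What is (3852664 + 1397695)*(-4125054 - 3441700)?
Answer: -39728174964686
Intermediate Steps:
(3852664 + 1397695)*(-4125054 - 3441700) = 5250359*(-7566754) = -39728174964686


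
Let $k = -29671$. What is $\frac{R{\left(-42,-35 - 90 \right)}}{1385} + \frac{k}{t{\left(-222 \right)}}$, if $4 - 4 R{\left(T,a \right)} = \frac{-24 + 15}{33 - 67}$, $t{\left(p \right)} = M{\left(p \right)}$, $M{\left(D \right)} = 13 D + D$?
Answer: $\frac{1397306069}{146355720} \approx 9.5473$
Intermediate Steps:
$M{\left(D \right)} = 14 D$
$t{\left(p \right)} = 14 p$
$R{\left(T,a \right)} = \frac{127}{136}$ ($R{\left(T,a \right)} = 1 - \frac{\left(-24 + 15\right) \frac{1}{33 - 67}}{4} = 1 - \frac{\left(-9\right) \frac{1}{-34}}{4} = 1 - \frac{\left(-9\right) \left(- \frac{1}{34}\right)}{4} = 1 - \frac{9}{136} = \frac{127}{136}$)
$\frac{R{\left(-42,-35 - 90 \right)}}{1385} + \frac{k}{t{\left(-222 \right)}} = \frac{127}{136 \cdot 1385} - \frac{29671}{14 \left(-222\right)} = \frac{127}{136} \cdot \frac{1}{1385} - \frac{29671}{-3108} = \frac{127}{188360} - - \frac{29671}{3108} = \frac{127}{188360} + \frac{29671}{3108} = \frac{1397306069}{146355720}$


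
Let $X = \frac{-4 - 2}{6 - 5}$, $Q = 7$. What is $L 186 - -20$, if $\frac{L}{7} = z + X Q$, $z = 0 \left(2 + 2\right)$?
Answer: $-54664$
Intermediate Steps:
$z = 0$ ($z = 0 \cdot 4 = 0$)
$X = -6$ ($X = - \frac{6}{1} = \left(-6\right) 1 = -6$)
$L = -294$ ($L = 7 \left(0 - 42\right) = 7 \left(-42\right) = -294$)
$L 186 - -20 = \left(-294\right) 186 - -20 = -54684 + 20 = -54664$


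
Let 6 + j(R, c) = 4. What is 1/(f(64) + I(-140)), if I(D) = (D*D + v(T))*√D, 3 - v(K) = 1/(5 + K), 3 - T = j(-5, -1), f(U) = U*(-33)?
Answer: -3520/89671294869 - 21781*I*√35/29890431623 ≈ -3.9254e-8 - 4.311e-6*I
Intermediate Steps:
f(U) = -33*U
j(R, c) = -2 (j(R, c) = -6 + 4 = -2)
T = 5 (T = 3 - 1*(-2) = 3 + 2 = 5)
v(K) = 3 - 1/(5 + K)
I(D) = √D*(29/10 + D²) (I(D) = (D*D + (14 + 3*5)/(5 + 5))*√D = (D² + (14 + 15)/10)*√D = (D² + (⅒)*29)*√D = (D² + 29/10)*√D = (29/10 + D²)*√D = √D*(29/10 + D²))
1/(f(64) + I(-140)) = 1/(-33*64 + √(-140)*(29/10 + (-140)²)) = 1/(-2112 + (2*I*√35)*(29/10 + 19600)) = 1/(-2112 + (2*I*√35)*(196029/10)) = 1/(-2112 + 196029*I*√35/5)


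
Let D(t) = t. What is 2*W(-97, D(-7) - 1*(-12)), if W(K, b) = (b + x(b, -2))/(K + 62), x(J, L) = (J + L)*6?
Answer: -46/35 ≈ -1.3143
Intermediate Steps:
x(J, L) = 6*J + 6*L
W(K, b) = (-12 + 7*b)/(62 + K) (W(K, b) = (b + (6*b + 6*(-2)))/(K + 62) = (b + (6*b - 12))/(62 + K) = (b + (-12 + 6*b))/(62 + K) = (-12 + 7*b)/(62 + K))
2*W(-97, D(-7) - 1*(-12)) = 2*((-12 + 7*(-7 - 1*(-12)))/(62 - 97)) = 2*((-12 + 7*(-7 + 12))/(-35)) = 2*(-(-12 + 7*5)/35) = 2*(-(-12 + 35)/35) = 2*(-1/35*23) = 2*(-23/35) = -46/35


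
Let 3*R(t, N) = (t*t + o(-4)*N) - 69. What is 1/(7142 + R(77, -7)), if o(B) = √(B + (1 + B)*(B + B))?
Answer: 5847/53180344 + 3*√5/53180344 ≈ 0.00011007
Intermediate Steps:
o(B) = √(B + 2*B*(1 + B)) (o(B) = √(B + (1 + B)*(2*B)) = √(B + 2*B*(1 + B)))
R(t, N) = -23 + t²/3 + 2*N*√5/3 (R(t, N) = ((t*t + √(-4*(3 + 2*(-4)))*N) - 69)/3 = ((t² + √(-4*(3 - 8))*N) - 69)/3 = ((t² + √(-4*(-5))*N) - 69)/3 = ((t² + √20*N) - 69)/3 = ((t² + (2*√5)*N) - 69)/3 = ((t² + 2*N*√5) - 69)/3 = (-69 + t² + 2*N*√5)/3 = -23 + t²/3 + 2*N*√5/3)
1/(7142 + R(77, -7)) = 1/(7142 + (-23 + (⅓)*77² + (⅔)*(-7)*√5)) = 1/(7142 + (-23 + (⅓)*5929 - 14*√5/3)) = 1/(7142 + (-23 + 5929/3 - 14*√5/3)) = 1/(7142 + (5860/3 - 14*√5/3)) = 1/(27286/3 - 14*√5/3)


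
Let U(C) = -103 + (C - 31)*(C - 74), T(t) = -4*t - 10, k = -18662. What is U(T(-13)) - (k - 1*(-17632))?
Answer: 575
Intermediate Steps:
T(t) = -10 - 4*t
U(C) = -103 + (-74 + C)*(-31 + C) (U(C) = -103 + (-31 + C)*(-74 + C) = -103 + (-74 + C)*(-31 + C))
U(T(-13)) - (k - 1*(-17632)) = (2191 + (-10 - 4*(-13))**2 - 105*(-10 - 4*(-13))) - (-18662 - 1*(-17632)) = (2191 + (-10 + 52)**2 - 105*(-10 + 52)) - (-18662 + 17632) = (2191 + 42**2 - 105*42) - 1*(-1030) = (2191 + 1764 - 4410) + 1030 = -455 + 1030 = 575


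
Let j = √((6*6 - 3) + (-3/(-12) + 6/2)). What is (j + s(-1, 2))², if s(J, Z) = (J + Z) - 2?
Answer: 149/4 - √145 ≈ 25.208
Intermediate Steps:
s(J, Z) = -2 + J + Z
j = √145/2 (j = √((36 - 3) + (-3*(-1/12) + 6*(½))) = √(33 + (¼ + 3)) = √(33 + 13/4) = √(145/4) = √145/2 ≈ 6.0208)
(j + s(-1, 2))² = (√145/2 + (-2 - 1 + 2))² = (√145/2 - 1)² = (-1 + √145/2)²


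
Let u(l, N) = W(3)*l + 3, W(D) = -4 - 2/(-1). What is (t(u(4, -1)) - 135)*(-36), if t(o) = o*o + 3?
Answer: 3852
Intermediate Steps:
W(D) = -2 (W(D) = -4 - 2*(-1) = -4 - 1*(-2) = -4 + 2 = -2)
u(l, N) = 3 - 2*l (u(l, N) = -2*l + 3 = 3 - 2*l)
t(o) = 3 + o² (t(o) = o² + 3 = 3 + o²)
(t(u(4, -1)) - 135)*(-36) = ((3 + (3 - 2*4)²) - 135)*(-36) = ((3 + (3 - 8)²) - 135)*(-36) = ((3 + (-5)²) - 135)*(-36) = ((3 + 25) - 135)*(-36) = (28 - 135)*(-36) = -107*(-36) = 3852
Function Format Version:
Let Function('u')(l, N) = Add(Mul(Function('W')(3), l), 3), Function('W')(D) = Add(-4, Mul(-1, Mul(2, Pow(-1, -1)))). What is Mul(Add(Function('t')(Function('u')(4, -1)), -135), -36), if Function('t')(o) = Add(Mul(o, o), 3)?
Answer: 3852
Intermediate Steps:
Function('W')(D) = -2 (Function('W')(D) = Add(-4, Mul(-1, Mul(2, -1))) = Add(-4, Mul(-1, -2)) = Add(-4, 2) = -2)
Function('u')(l, N) = Add(3, Mul(-2, l)) (Function('u')(l, N) = Add(Mul(-2, l), 3) = Add(3, Mul(-2, l)))
Function('t')(o) = Add(3, Pow(o, 2)) (Function('t')(o) = Add(Pow(o, 2), 3) = Add(3, Pow(o, 2)))
Mul(Add(Function('t')(Function('u')(4, -1)), -135), -36) = Mul(Add(Add(3, Pow(Add(3, Mul(-2, 4)), 2)), -135), -36) = Mul(Add(Add(3, Pow(Add(3, -8), 2)), -135), -36) = Mul(Add(Add(3, Pow(-5, 2)), -135), -36) = Mul(Add(Add(3, 25), -135), -36) = Mul(Add(28, -135), -36) = Mul(-107, -36) = 3852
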